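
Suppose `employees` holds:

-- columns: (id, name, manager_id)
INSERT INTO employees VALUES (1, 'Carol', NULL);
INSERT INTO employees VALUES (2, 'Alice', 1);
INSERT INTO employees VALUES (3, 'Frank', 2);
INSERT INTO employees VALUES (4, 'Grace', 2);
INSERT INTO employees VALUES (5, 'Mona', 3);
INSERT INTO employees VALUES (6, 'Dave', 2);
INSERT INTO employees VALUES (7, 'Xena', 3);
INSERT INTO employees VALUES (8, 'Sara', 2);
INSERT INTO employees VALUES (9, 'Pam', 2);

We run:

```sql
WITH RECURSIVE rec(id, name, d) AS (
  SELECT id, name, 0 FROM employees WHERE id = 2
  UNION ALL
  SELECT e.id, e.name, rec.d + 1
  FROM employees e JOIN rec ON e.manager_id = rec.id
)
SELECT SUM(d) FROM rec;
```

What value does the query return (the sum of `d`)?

Base: id=2 (Alice) at d 0.
Iteration 1: rows with manager_id in {2} -> Frank (id 3, d 1), Grace (id 4, d 1), Dave (id 6, d 1), Sara (id 8, d 1), Pam (id 9, d 1).
Iteration 2: rows with manager_id in {3,4,6,8,9} -> Mona (id 5, d 2), Xena (id 7, d 2).
Iteration 3: no rows with manager_id in {5,7}; recursion stops.
SUM(d) = 0 + 1 + 1 + 1 + 1 + 1 + 2 + 2 = 9.

9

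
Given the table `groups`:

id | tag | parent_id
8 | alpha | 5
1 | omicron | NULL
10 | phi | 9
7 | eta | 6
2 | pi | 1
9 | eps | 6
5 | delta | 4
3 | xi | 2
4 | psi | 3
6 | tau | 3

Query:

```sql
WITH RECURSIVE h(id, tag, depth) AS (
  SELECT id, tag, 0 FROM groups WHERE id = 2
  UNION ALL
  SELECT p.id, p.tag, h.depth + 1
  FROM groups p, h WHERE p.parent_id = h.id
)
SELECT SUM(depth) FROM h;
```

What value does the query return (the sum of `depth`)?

22

Base: id=2 (pi) at depth 0.
Iteration 1: rows with parent_id in {2} -> xi (id 3, depth 1).
Iteration 2: rows with parent_id in {3} -> psi (id 4, depth 2), tau (id 6, depth 2).
Iteration 3: rows with parent_id in {4,6} -> delta (id 5, depth 3), eta (id 7, depth 3), eps (id 9, depth 3).
Iteration 4: rows with parent_id in {5,7,9} -> alpha (id 8, depth 4), phi (id 10, depth 4).
Iteration 5: no rows with parent_id in {8,10}; recursion stops.
SUM(depth) = 0 + 1 + 2 + 2 + 3 + 3 + 3 + 4 + 4 = 22.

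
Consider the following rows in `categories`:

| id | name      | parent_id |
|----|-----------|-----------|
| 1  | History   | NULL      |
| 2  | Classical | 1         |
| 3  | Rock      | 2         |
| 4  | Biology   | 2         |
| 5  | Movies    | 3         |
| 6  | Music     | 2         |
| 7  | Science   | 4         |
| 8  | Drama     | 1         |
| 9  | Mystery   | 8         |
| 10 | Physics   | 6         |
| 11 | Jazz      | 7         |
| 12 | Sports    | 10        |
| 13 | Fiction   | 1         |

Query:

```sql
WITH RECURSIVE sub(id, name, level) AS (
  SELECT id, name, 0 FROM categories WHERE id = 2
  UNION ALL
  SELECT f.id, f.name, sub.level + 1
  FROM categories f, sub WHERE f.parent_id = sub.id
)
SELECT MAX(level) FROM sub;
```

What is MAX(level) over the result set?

Base: id=2 (Classical) at level 0.
Iteration 1: rows with parent_id in {2} -> Rock (id 3, level 1), Biology (id 4, level 1), Music (id 6, level 1).
Iteration 2: rows with parent_id in {3,4,6} -> Movies (id 5, level 2), Science (id 7, level 2), Physics (id 10, level 2).
Iteration 3: rows with parent_id in {5,7,10} -> Jazz (id 11, level 3), Sports (id 12, level 3).
Iteration 4: no rows with parent_id in {11,12}; recursion stops.
level values: 0, 1, 1, 1, 2, 2, 2, 3, 3; the maximum is 3.

3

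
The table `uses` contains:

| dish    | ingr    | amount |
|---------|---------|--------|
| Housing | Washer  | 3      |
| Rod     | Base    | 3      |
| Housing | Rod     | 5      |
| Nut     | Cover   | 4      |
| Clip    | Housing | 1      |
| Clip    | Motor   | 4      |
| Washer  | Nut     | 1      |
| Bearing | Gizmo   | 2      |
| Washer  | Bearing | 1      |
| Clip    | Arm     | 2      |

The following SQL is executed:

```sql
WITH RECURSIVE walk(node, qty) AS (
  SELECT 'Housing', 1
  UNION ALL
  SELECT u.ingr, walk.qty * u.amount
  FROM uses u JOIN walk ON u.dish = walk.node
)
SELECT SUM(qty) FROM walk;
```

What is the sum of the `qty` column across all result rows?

48

Base: (Housing, qty=1).
Iteration 1: components of {Housing} -> Rod = 1*5 = 5, Washer = 1*3 = 3.
Iteration 2: components of {Rod,Washer} -> Base = 5*3 = 15, Bearing = 3*1 = 3, Nut = 3*1 = 3.
Iteration 3: components of {Base,Bearing,Nut} -> Cover = 3*4 = 12, Gizmo = 3*2 = 6.
Iteration 4: no further components; recursion stops.
SUM(qty) = 1 + 5 + 3 + 15 + 3 + 3 + 6 + 12 = 48.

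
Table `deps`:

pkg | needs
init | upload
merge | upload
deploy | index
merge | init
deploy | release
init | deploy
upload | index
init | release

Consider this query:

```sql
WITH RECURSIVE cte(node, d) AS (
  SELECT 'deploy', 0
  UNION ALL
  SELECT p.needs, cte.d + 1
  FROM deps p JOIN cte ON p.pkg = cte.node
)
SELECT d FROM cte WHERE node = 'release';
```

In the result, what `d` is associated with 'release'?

1

Base: (deploy, d=0).
Iteration 1: edges from {deploy} -> (index, d=1), (release, d=1).
Iteration 2: no outgoing edges from {index,release}; recursion stops.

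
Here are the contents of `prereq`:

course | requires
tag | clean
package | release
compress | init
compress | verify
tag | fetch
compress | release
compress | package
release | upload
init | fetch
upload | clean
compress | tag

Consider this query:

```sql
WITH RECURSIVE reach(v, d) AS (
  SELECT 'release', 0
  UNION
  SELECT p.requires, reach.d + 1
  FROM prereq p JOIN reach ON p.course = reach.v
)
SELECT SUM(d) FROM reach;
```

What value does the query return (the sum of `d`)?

3

Base: (release, d=0).
Iteration 1: edges from {release} -> (upload, d=1).
Iteration 2: edges from {upload} -> (clean, d=2).
Iteration 3: no outgoing edges from {clean}; recursion stops.
SUM(d) = 0 + 1 + 2 = 3.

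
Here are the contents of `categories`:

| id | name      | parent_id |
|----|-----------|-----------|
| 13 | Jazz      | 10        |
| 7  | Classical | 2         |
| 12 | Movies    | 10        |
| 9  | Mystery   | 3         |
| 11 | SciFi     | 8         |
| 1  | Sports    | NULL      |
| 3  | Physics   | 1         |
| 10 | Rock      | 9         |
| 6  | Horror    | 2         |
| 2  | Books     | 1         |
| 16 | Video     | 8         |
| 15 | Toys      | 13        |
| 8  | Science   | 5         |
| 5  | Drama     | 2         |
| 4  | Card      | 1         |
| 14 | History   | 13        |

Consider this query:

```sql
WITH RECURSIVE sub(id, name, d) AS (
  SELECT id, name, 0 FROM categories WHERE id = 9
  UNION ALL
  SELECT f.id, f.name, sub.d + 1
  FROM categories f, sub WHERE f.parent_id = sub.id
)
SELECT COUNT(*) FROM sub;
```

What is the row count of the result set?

Base: id=9 (Mystery) at d 0.
Iteration 1: rows with parent_id in {9} -> Rock (id 10, d 1).
Iteration 2: rows with parent_id in {10} -> Movies (id 12, d 2), Jazz (id 13, d 2).
Iteration 3: rows with parent_id in {12,13} -> History (id 14, d 3), Toys (id 15, d 3).
Iteration 4: no rows with parent_id in {14,15}; recursion stops.
Total rows emitted: 6.

6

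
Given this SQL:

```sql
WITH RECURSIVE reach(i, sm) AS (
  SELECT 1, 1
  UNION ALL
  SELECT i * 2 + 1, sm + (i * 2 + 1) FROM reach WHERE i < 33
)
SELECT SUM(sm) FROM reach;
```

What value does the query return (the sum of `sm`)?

219

Base: i=1, sm=1.
Iteration 1: 1 < 33 holds -> i = 1 * 2 + 1 = 3, sm = 1 + 3 = 4.
Iteration 2: 3 < 33 holds -> i = 3 * 2 + 1 = 7, sm = 4 + 7 = 11.
Iteration 3: 7 < 33 holds -> i = 7 * 2 + 1 = 15, sm = 11 + 15 = 26.
Iteration 4: 15 < 33 holds -> i = 15 * 2 + 1 = 31, sm = 26 + 31 = 57.
Iteration 5: 31 < 33 holds -> i = 31 * 2 + 1 = 63, sm = 57 + 63 = 120.
Iteration 6: 63 < 33 fails; recursion stops.
SUM(sm) = 1 + 4 + 11 + 26 + 57 + 120 = 219.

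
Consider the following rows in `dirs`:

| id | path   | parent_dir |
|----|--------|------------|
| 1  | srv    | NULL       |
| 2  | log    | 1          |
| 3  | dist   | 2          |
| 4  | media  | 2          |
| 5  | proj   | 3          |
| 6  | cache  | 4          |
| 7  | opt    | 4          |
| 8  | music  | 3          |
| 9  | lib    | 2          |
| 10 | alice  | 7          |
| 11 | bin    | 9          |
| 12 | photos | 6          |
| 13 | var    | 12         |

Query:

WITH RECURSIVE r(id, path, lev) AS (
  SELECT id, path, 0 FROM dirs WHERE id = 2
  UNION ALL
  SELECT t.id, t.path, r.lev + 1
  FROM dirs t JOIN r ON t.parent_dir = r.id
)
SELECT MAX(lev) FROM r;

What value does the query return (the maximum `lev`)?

4

Base: id=2 (log) at lev 0.
Iteration 1: rows with parent_dir in {2} -> dist (id 3, lev 1), media (id 4, lev 1), lib (id 9, lev 1).
Iteration 2: rows with parent_dir in {3,4,9} -> proj (id 5, lev 2), cache (id 6, lev 2), opt (id 7, lev 2), music (id 8, lev 2), bin (id 11, lev 2).
Iteration 3: rows with parent_dir in {5,6,7,8,11} -> alice (id 10, lev 3), photos (id 12, lev 3).
Iteration 4: rows with parent_dir in {10,12} -> var (id 13, lev 4).
Iteration 5: no rows with parent_dir in {13}; recursion stops.
lev values: 0, 1, 1, 1, 2, 2, 2, 2, 2, 3, 3, 4; the maximum is 4.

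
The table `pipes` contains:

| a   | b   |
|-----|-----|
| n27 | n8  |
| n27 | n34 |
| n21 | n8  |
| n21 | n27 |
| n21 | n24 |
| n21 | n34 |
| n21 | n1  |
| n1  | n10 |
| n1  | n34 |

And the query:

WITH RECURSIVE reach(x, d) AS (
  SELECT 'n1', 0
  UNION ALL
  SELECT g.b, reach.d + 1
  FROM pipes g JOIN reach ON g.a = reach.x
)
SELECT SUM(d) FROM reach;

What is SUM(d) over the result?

2

Base: (n1, d=0).
Iteration 1: edges from {n1} -> (n10, d=1), (n34, d=1).
Iteration 2: no outgoing edges from {n10,n34}; recursion stops.
SUM(d) = 0 + 1 + 1 = 2.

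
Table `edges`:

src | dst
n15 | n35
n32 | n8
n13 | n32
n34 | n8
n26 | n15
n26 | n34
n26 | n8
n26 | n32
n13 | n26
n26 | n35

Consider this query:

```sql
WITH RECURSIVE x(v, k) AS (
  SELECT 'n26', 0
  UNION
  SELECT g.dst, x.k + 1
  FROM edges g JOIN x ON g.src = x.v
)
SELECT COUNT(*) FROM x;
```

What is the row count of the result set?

8

Base: (n26, k=0).
Iteration 1: edges from {n26} -> (n15, k=1), (n32, k=1), (n34, k=1), (n35, k=1), (n8, k=1).
Iteration 2: edges from {n15,n32,n34,n35,n8} -> (n35, k=2), (n8, k=2). [UNION drops 1 duplicate row(s)]
Iteration 3: no outgoing edges from {n35,n8}; recursion stops.
Total rows emitted: 8.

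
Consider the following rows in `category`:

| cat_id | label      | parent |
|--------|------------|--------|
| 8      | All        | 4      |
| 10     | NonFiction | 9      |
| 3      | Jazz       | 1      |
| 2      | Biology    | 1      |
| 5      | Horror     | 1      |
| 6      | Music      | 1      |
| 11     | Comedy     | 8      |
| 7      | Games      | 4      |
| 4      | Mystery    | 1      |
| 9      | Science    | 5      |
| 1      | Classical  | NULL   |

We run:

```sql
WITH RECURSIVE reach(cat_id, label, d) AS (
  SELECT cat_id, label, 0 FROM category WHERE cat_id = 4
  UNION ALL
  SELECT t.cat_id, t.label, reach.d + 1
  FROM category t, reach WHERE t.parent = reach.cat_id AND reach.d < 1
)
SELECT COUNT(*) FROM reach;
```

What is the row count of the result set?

Base: cat_id=4 (Mystery) at d 0.
Iteration 1: rows with parent in {4} -> Games (id 7, d 1), All (id 8, d 1).
Iteration 2: d < 1 fails for all current rows; recursion stops.
Total rows emitted: 3.

3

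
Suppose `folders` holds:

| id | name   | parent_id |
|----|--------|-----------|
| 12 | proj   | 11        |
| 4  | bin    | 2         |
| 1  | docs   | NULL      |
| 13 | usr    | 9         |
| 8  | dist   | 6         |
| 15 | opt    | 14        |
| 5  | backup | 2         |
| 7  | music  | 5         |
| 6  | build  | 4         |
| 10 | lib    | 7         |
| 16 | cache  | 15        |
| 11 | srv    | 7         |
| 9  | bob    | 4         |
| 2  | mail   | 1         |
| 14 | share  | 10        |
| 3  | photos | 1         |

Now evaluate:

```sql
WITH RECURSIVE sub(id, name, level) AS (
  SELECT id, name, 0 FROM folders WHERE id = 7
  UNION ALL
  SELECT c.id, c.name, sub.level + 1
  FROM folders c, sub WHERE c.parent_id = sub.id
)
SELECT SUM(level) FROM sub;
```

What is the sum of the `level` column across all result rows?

13

Base: id=7 (music) at level 0.
Iteration 1: rows with parent_id in {7} -> lib (id 10, level 1), srv (id 11, level 1).
Iteration 2: rows with parent_id in {10,11} -> proj (id 12, level 2), share (id 14, level 2).
Iteration 3: rows with parent_id in {12,14} -> opt (id 15, level 3).
Iteration 4: rows with parent_id in {15} -> cache (id 16, level 4).
Iteration 5: no rows with parent_id in {16}; recursion stops.
SUM(level) = 0 + 1 + 1 + 2 + 2 + 3 + 4 = 13.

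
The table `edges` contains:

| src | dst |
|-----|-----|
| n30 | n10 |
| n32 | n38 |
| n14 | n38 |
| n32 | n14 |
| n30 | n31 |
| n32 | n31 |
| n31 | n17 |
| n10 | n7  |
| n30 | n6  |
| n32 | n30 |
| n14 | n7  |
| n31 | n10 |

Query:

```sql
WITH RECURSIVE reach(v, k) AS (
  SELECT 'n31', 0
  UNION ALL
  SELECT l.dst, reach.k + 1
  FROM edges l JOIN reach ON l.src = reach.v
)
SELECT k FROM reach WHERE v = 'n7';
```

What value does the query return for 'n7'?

2

Base: (n31, k=0).
Iteration 1: edges from {n31} -> (n10, k=1), (n17, k=1).
Iteration 2: edges from {n10,n17} -> (n7, k=2).
Iteration 3: no outgoing edges from {n7}; recursion stops.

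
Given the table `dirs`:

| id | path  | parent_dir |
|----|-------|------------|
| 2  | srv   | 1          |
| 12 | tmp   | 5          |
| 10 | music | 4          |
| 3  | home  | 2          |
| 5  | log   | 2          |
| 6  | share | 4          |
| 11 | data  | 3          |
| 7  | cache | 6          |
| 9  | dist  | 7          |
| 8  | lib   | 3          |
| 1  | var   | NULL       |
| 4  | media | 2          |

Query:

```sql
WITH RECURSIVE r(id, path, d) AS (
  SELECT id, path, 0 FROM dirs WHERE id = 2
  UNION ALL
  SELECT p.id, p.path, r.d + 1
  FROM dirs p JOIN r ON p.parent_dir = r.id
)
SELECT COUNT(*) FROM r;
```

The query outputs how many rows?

11

Base: id=2 (srv) at d 0.
Iteration 1: rows with parent_dir in {2} -> home (id 3, d 1), media (id 4, d 1), log (id 5, d 1).
Iteration 2: rows with parent_dir in {3,4,5} -> share (id 6, d 2), lib (id 8, d 2), music (id 10, d 2), data (id 11, d 2), tmp (id 12, d 2).
Iteration 3: rows with parent_dir in {6,8,10,11,12} -> cache (id 7, d 3).
Iteration 4: rows with parent_dir in {7} -> dist (id 9, d 4).
Iteration 5: no rows with parent_dir in {9}; recursion stops.
Total rows emitted: 11.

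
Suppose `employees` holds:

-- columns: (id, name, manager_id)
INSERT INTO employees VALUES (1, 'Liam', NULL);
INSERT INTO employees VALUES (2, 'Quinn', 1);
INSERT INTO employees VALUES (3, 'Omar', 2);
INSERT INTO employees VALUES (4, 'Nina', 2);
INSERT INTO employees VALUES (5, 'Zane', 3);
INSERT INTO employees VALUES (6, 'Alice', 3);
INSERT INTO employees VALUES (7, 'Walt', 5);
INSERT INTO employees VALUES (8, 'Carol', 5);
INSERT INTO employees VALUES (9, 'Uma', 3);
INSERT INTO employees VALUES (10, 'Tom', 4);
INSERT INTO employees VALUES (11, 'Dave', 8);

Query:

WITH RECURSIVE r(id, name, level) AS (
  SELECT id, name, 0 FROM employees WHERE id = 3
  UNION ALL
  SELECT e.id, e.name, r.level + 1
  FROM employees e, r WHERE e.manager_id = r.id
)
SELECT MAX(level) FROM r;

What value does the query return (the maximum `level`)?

3

Base: id=3 (Omar) at level 0.
Iteration 1: rows with manager_id in {3} -> Zane (id 5, level 1), Alice (id 6, level 1), Uma (id 9, level 1).
Iteration 2: rows with manager_id in {5,6,9} -> Walt (id 7, level 2), Carol (id 8, level 2).
Iteration 3: rows with manager_id in {7,8} -> Dave (id 11, level 3).
Iteration 4: no rows with manager_id in {11}; recursion stops.
level values: 0, 1, 1, 1, 2, 2, 3; the maximum is 3.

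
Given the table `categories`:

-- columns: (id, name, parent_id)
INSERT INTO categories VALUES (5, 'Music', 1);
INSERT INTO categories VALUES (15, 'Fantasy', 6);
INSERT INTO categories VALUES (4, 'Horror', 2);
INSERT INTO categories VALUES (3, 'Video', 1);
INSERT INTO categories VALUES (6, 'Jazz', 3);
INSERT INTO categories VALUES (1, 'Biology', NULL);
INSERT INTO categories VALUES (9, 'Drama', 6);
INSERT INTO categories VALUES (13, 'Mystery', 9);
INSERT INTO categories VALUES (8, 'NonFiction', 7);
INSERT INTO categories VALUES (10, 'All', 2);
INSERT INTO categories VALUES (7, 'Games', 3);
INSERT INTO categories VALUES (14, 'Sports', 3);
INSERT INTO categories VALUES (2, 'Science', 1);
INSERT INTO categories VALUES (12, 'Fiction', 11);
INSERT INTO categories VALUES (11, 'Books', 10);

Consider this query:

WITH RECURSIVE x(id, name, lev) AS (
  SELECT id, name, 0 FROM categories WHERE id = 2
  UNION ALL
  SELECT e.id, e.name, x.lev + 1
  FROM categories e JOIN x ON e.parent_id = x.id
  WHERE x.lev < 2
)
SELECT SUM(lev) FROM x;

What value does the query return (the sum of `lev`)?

Base: id=2 (Science) at lev 0.
Iteration 1: rows with parent_id in {2} -> Horror (id 4, lev 1), All (id 10, lev 1).
Iteration 2: rows with parent_id in {4,10} -> Books (id 11, lev 2).
Iteration 3: lev < 2 fails for all current rows; recursion stops.
SUM(lev) = 0 + 1 + 1 + 2 = 4.

4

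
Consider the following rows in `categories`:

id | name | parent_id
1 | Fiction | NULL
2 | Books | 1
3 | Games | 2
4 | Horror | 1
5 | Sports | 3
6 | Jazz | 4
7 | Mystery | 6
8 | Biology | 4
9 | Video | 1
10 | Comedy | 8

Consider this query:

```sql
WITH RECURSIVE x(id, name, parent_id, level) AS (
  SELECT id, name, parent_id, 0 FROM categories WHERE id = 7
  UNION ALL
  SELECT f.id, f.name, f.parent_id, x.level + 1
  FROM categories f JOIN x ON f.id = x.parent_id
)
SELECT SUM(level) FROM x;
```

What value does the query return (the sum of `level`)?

6

Base: id=7 (Mystery), parent_id=6, level 0.
Iteration 1: join on id=6 -> Jazz (id 6, parent_id=4, level 1).
Iteration 2: join on id=4 -> Horror (id 4, parent_id=1, level 2).
Iteration 3: join on id=1 -> Fiction (id 1, parent_id=NULL, level 3).
Iteration 4: parent_id is NULL; no match; recursion stops.
SUM(level) = 0 + 1 + 2 + 3 = 6.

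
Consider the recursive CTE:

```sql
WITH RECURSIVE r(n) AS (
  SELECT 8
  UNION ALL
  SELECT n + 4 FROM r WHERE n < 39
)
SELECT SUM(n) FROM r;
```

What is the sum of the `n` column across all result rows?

Base: n=8.
Iteration 1: 8 < 39 holds -> n = 8 + 4 = 12.
Iteration 2: 12 < 39 holds -> n = 12 + 4 = 16.
Iteration 3: 16 < 39 holds -> n = 16 + 4 = 20.
Iteration 4: 20 < 39 holds -> n = 20 + 4 = 24.
Iteration 5: 24 < 39 holds -> n = 24 + 4 = 28.
Iteration 6: 28 < 39 holds -> n = 28 + 4 = 32.
Iteration 7: 32 < 39 holds -> n = 32 + 4 = 36.
Iteration 8: 36 < 39 holds -> n = 36 + 4 = 40.
Iteration 9: 40 < 39 fails; recursion stops.
SUM(n) = 8 + 12 + 16 + 20 + 24 + 28 + 32 + 36 + 40 = 216.

216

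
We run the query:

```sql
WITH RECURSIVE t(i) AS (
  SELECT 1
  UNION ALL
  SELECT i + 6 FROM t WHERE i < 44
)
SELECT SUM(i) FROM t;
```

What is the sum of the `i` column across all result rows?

Base: i=1.
Iteration 1: 1 < 44 holds -> i = 1 + 6 = 7.
Iteration 2: 7 < 44 holds -> i = 7 + 6 = 13.
Iteration 3: 13 < 44 holds -> i = 13 + 6 = 19.
Iteration 4: 19 < 44 holds -> i = 19 + 6 = 25.
Iteration 5: 25 < 44 holds -> i = 25 + 6 = 31.
Iteration 6: 31 < 44 holds -> i = 31 + 6 = 37.
Iteration 7: 37 < 44 holds -> i = 37 + 6 = 43.
Iteration 8: 43 < 44 holds -> i = 43 + 6 = 49.
Iteration 9: 49 < 44 fails; recursion stops.
SUM(i) = 1 + 7 + 13 + 19 + 25 + 31 + 37 + 43 + 49 = 225.

225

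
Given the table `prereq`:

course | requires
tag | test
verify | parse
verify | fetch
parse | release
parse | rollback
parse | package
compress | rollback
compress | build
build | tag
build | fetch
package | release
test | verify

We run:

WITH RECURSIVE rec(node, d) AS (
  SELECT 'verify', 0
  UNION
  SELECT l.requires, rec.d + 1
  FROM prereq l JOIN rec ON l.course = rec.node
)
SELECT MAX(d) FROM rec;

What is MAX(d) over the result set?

3

Base: (verify, d=0).
Iteration 1: edges from {verify} -> (fetch, d=1), (parse, d=1).
Iteration 2: edges from {fetch,parse} -> (package, d=2), (release, d=2), (rollback, d=2).
Iteration 3: edges from {package,release,rollback} -> (release, d=3).
Iteration 4: no outgoing edges from {release}; recursion stops.
d values: 0, 1, 1, 2, 2, 2, 3; the maximum is 3.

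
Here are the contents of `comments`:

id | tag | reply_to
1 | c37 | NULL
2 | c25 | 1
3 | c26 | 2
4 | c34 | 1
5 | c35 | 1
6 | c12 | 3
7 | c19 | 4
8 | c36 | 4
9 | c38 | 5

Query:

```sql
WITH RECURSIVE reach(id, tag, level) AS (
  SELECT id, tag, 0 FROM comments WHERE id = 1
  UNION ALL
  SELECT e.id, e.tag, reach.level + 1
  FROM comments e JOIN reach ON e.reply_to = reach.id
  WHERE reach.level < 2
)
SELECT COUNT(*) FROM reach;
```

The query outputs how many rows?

Base: id=1 (c37) at level 0.
Iteration 1: rows with reply_to in {1} -> c25 (id 2, level 1), c34 (id 4, level 1), c35 (id 5, level 1).
Iteration 2: rows with reply_to in {2,4,5} -> c26 (id 3, level 2), c19 (id 7, level 2), c36 (id 8, level 2), c38 (id 9, level 2).
Iteration 3: level < 2 fails for all current rows; recursion stops.
Total rows emitted: 8.

8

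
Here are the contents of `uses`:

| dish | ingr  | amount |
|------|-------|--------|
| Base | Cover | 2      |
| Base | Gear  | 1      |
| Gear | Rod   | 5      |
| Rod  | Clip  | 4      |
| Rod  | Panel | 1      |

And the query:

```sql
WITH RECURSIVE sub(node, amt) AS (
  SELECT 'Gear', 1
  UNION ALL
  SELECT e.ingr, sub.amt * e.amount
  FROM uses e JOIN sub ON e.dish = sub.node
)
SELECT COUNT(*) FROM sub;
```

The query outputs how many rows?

4

Base: (Gear, amt=1).
Iteration 1: components of {Gear} -> Rod = 1*5 = 5.
Iteration 2: components of {Rod} -> Clip = 5*4 = 20, Panel = 5*1 = 5.
Iteration 3: no further components; recursion stops.
Total rows emitted: 4.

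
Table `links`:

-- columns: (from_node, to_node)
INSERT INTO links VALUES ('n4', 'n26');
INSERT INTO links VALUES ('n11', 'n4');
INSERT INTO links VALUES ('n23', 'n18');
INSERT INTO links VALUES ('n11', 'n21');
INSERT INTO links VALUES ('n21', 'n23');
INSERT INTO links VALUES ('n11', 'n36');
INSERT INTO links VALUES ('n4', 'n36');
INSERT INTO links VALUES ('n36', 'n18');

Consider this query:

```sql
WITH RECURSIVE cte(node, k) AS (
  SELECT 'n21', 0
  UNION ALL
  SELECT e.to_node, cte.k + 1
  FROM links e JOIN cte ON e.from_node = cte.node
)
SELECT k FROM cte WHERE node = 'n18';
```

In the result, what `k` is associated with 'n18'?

Base: (n21, k=0).
Iteration 1: edges from {n21} -> (n23, k=1).
Iteration 2: edges from {n23} -> (n18, k=2).
Iteration 3: no outgoing edges from {n18}; recursion stops.

2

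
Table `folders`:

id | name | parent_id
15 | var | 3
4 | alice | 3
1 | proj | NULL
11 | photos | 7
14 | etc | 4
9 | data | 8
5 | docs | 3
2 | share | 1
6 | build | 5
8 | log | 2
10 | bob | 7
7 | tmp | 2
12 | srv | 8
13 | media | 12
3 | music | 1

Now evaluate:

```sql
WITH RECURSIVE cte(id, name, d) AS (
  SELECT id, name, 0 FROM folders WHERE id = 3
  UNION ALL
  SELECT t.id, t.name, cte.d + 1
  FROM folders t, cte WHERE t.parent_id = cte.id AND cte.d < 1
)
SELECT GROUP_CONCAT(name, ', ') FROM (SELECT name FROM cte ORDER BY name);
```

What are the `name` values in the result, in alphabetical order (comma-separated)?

alice, docs, music, var

Base: id=3 (music) at d 0.
Iteration 1: rows with parent_id in {3} -> alice (id 4, d 1), docs (id 5, d 1), var (id 15, d 1).
Iteration 2: d < 1 fails for all current rows; recursion stops.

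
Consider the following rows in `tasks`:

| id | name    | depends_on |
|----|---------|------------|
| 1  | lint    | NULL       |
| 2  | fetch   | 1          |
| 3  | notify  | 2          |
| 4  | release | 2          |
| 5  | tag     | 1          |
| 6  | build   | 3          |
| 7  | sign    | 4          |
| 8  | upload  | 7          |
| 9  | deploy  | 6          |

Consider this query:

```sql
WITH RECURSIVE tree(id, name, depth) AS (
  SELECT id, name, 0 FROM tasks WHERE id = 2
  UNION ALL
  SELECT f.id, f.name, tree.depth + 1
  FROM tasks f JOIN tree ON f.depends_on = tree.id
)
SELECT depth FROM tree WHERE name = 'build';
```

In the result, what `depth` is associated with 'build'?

2

Base: id=2 (fetch) at depth 0.
Iteration 1: rows with depends_on in {2} -> notify (id 3, depth 1), release (id 4, depth 1).
Iteration 2: rows with depends_on in {3,4} -> build (id 6, depth 2), sign (id 7, depth 2).
Iteration 3: rows with depends_on in {6,7} -> upload (id 8, depth 3), deploy (id 9, depth 3).
Iteration 4: no rows with depends_on in {8,9}; recursion stops.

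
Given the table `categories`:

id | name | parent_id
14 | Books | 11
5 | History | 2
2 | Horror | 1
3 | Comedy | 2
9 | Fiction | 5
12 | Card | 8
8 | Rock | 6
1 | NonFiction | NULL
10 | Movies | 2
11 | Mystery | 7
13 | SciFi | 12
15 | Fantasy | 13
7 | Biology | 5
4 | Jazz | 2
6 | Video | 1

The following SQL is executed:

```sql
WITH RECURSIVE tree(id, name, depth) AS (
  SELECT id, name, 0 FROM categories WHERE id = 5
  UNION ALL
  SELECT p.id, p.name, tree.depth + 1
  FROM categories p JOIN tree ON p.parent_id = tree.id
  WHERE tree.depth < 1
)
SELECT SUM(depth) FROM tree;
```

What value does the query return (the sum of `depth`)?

2

Base: id=5 (History) at depth 0.
Iteration 1: rows with parent_id in {5} -> Biology (id 7, depth 1), Fiction (id 9, depth 1).
Iteration 2: depth < 1 fails for all current rows; recursion stops.
SUM(depth) = 0 + 1 + 1 = 2.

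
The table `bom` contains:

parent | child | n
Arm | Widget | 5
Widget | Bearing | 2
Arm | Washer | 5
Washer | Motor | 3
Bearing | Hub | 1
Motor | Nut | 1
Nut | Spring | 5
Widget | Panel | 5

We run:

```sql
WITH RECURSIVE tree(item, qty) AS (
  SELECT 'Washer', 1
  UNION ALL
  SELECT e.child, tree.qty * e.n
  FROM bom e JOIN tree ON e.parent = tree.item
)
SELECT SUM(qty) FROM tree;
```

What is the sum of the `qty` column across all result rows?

22

Base: (Washer, qty=1).
Iteration 1: components of {Washer} -> Motor = 1*3 = 3.
Iteration 2: components of {Motor} -> Nut = 3*1 = 3.
Iteration 3: components of {Nut} -> Spring = 3*5 = 15.
Iteration 4: no further components; recursion stops.
SUM(qty) = 1 + 3 + 3 + 15 = 22.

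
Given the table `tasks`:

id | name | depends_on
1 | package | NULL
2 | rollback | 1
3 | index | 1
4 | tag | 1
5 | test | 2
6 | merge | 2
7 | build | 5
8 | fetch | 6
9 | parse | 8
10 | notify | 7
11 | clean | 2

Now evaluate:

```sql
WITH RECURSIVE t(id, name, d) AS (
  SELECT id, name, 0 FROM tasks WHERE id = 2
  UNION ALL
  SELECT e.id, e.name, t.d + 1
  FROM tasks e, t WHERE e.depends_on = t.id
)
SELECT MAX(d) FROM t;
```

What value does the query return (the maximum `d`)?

Base: id=2 (rollback) at d 0.
Iteration 1: rows with depends_on in {2} -> test (id 5, d 1), merge (id 6, d 1), clean (id 11, d 1).
Iteration 2: rows with depends_on in {5,6,11} -> build (id 7, d 2), fetch (id 8, d 2).
Iteration 3: rows with depends_on in {7,8} -> parse (id 9, d 3), notify (id 10, d 3).
Iteration 4: no rows with depends_on in {9,10}; recursion stops.
d values: 0, 1, 1, 1, 2, 2, 3, 3; the maximum is 3.

3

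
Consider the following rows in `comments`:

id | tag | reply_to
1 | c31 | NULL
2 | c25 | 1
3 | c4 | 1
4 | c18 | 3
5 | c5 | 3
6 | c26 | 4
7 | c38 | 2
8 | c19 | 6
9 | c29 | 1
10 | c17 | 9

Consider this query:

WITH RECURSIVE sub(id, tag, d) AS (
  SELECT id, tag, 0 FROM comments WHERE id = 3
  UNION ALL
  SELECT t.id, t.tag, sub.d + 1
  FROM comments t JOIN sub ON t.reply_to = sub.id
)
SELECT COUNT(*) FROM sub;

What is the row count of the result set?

Base: id=3 (c4) at d 0.
Iteration 1: rows with reply_to in {3} -> c18 (id 4, d 1), c5 (id 5, d 1).
Iteration 2: rows with reply_to in {4,5} -> c26 (id 6, d 2).
Iteration 3: rows with reply_to in {6} -> c19 (id 8, d 3).
Iteration 4: no rows with reply_to in {8}; recursion stops.
Total rows emitted: 5.

5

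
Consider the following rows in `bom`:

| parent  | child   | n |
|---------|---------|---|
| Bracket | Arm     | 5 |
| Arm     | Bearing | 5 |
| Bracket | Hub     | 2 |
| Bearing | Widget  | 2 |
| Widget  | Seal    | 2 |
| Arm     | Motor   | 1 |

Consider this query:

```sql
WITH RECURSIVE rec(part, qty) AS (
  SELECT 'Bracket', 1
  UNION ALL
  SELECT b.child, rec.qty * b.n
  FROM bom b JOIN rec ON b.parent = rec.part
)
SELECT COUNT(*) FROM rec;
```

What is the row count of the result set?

Base: (Bracket, qty=1).
Iteration 1: components of {Bracket} -> Arm = 1*5 = 5, Hub = 1*2 = 2.
Iteration 2: components of {Arm,Hub} -> Bearing = 5*5 = 25, Motor = 5*1 = 5.
Iteration 3: components of {Bearing,Motor} -> Widget = 25*2 = 50.
Iteration 4: components of {Widget} -> Seal = 50*2 = 100.
Iteration 5: no further components; recursion stops.
Total rows emitted: 7.

7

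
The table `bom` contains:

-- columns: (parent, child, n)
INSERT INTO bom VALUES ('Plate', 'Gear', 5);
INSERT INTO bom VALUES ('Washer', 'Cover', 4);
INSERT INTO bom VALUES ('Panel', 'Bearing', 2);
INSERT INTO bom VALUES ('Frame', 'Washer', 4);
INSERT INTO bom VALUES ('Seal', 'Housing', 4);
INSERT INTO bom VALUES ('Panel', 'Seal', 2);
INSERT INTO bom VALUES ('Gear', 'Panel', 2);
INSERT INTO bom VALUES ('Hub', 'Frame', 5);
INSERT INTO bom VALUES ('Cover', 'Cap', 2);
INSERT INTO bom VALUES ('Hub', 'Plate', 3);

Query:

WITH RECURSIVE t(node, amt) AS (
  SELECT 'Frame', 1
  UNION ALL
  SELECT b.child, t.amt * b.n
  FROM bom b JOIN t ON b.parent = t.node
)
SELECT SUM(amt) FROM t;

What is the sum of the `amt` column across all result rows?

53

Base: (Frame, amt=1).
Iteration 1: components of {Frame} -> Washer = 1*4 = 4.
Iteration 2: components of {Washer} -> Cover = 4*4 = 16.
Iteration 3: components of {Cover} -> Cap = 16*2 = 32.
Iteration 4: no further components; recursion stops.
SUM(amt) = 1 + 4 + 16 + 32 = 53.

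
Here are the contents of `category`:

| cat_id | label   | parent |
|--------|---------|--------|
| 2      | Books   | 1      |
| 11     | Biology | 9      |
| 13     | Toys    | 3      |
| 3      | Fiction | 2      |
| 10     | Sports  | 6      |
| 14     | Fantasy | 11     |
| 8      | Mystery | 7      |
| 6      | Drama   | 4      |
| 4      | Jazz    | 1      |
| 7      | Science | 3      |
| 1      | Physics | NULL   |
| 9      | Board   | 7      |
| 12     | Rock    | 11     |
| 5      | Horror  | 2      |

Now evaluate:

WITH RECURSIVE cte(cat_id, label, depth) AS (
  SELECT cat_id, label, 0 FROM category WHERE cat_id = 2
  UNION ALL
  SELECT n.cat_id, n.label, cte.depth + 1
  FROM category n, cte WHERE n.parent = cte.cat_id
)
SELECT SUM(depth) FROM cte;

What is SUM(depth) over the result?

Base: cat_id=2 (Books) at depth 0.
Iteration 1: rows with parent in {2} -> Fiction (id 3, depth 1), Horror (id 5, depth 1).
Iteration 2: rows with parent in {3,5} -> Science (id 7, depth 2), Toys (id 13, depth 2).
Iteration 3: rows with parent in {7,13} -> Mystery (id 8, depth 3), Board (id 9, depth 3).
Iteration 4: rows with parent in {8,9} -> Biology (id 11, depth 4).
Iteration 5: rows with parent in {11} -> Rock (id 12, depth 5), Fantasy (id 14, depth 5).
Iteration 6: no rows with parent in {12,14}; recursion stops.
SUM(depth) = 0 + 1 + 1 + 2 + 2 + 3 + 3 + 4 + 5 + 5 = 26.

26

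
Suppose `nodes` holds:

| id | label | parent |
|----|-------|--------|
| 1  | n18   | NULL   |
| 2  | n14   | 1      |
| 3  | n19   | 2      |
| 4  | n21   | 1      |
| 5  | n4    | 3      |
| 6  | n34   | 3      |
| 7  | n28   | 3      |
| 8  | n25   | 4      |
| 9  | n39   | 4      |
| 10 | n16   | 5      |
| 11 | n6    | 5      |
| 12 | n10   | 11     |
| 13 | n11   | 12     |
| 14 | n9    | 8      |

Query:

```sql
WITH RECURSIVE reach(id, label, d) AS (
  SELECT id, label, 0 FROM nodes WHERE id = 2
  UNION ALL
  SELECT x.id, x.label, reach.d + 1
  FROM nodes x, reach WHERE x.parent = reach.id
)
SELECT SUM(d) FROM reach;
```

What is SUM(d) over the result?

22

Base: id=2 (n14) at d 0.
Iteration 1: rows with parent in {2} -> n19 (id 3, d 1).
Iteration 2: rows with parent in {3} -> n4 (id 5, d 2), n34 (id 6, d 2), n28 (id 7, d 2).
Iteration 3: rows with parent in {5,6,7} -> n16 (id 10, d 3), n6 (id 11, d 3).
Iteration 4: rows with parent in {10,11} -> n10 (id 12, d 4).
Iteration 5: rows with parent in {12} -> n11 (id 13, d 5).
Iteration 6: no rows with parent in {13}; recursion stops.
SUM(d) = 0 + 1 + 2 + 2 + 2 + 3 + 3 + 4 + 5 = 22.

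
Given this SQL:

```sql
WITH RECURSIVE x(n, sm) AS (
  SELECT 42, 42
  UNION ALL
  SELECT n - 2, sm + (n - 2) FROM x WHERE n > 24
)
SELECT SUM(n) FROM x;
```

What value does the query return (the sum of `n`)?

330

Base: n=42, sm=42.
Iteration 1: 42 > 24 holds -> n = 42 - 2 = 40, sm = 42 + 40 = 82.
Iteration 2: 40 > 24 holds -> n = 40 - 2 = 38, sm = 82 + 38 = 120.
Iteration 3: 38 > 24 holds -> n = 38 - 2 = 36, sm = 120 + 36 = 156.
Iteration 4: 36 > 24 holds -> n = 36 - 2 = 34, sm = 156 + 34 = 190.
Iteration 5: 34 > 24 holds -> n = 34 - 2 = 32, sm = 190 + 32 = 222.
Iteration 6: 32 > 24 holds -> n = 32 - 2 = 30, sm = 222 + 30 = 252.
Iteration 7: 30 > 24 holds -> n = 30 - 2 = 28, sm = 252 + 28 = 280.
Iteration 8: 28 > 24 holds -> n = 28 - 2 = 26, sm = 280 + 26 = 306.
Iteration 9: 26 > 24 holds -> n = 26 - 2 = 24, sm = 306 + 24 = 330.
Iteration 10: 24 > 24 fails; recursion stops.
SUM(n) = 42 + 40 + 38 + 36 + 34 + 32 + 30 + 28 + 26 + 24 = 330.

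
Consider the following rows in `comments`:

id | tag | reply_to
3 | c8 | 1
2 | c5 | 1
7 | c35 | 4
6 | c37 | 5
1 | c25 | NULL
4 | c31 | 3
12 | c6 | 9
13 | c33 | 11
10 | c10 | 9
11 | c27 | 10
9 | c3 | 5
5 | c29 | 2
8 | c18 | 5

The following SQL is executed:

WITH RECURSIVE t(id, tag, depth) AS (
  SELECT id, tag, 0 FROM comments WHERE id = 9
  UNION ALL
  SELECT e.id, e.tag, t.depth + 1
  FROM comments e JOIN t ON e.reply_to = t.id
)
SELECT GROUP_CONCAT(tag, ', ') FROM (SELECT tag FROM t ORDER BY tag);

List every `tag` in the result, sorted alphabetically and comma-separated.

c10, c27, c3, c33, c6

Base: id=9 (c3) at depth 0.
Iteration 1: rows with reply_to in {9} -> c10 (id 10, depth 1), c6 (id 12, depth 1).
Iteration 2: rows with reply_to in {10,12} -> c27 (id 11, depth 2).
Iteration 3: rows with reply_to in {11} -> c33 (id 13, depth 3).
Iteration 4: no rows with reply_to in {13}; recursion stops.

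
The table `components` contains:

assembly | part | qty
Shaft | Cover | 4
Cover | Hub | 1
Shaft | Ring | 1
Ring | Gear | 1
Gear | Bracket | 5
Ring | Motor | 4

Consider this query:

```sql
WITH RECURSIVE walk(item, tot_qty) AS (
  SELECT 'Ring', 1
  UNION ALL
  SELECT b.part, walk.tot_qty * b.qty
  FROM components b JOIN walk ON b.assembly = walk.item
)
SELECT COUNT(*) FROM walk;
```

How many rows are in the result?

4

Base: (Ring, tot_qty=1).
Iteration 1: components of {Ring} -> Gear = 1*1 = 1, Motor = 1*4 = 4.
Iteration 2: components of {Gear,Motor} -> Bracket = 1*5 = 5.
Iteration 3: no further components; recursion stops.
Total rows emitted: 4.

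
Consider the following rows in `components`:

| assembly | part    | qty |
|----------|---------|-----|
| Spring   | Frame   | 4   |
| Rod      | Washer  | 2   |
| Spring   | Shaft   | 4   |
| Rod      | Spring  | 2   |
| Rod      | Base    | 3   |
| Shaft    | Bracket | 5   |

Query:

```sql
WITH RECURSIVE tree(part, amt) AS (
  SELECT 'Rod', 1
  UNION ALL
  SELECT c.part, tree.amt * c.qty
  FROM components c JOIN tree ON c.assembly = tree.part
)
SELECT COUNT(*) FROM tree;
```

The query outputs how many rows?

Base: (Rod, amt=1).
Iteration 1: components of {Rod} -> Base = 1*3 = 3, Spring = 1*2 = 2, Washer = 1*2 = 2.
Iteration 2: components of {Base,Spring,Washer} -> Frame = 2*4 = 8, Shaft = 2*4 = 8.
Iteration 3: components of {Frame,Shaft} -> Bracket = 8*5 = 40.
Iteration 4: no further components; recursion stops.
Total rows emitted: 7.

7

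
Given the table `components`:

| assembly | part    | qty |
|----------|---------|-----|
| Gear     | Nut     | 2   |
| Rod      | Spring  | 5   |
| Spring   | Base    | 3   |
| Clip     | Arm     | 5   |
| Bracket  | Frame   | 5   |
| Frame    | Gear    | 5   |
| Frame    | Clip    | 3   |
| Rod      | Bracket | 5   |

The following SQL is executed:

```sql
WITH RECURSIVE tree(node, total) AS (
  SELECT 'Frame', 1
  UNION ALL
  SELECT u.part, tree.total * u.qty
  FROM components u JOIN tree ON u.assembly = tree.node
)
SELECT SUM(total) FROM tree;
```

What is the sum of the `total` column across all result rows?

34

Base: (Frame, total=1).
Iteration 1: components of {Frame} -> Clip = 1*3 = 3, Gear = 1*5 = 5.
Iteration 2: components of {Clip,Gear} -> Arm = 3*5 = 15, Nut = 5*2 = 10.
Iteration 3: no further components; recursion stops.
SUM(total) = 1 + 3 + 5 + 15 + 10 = 34.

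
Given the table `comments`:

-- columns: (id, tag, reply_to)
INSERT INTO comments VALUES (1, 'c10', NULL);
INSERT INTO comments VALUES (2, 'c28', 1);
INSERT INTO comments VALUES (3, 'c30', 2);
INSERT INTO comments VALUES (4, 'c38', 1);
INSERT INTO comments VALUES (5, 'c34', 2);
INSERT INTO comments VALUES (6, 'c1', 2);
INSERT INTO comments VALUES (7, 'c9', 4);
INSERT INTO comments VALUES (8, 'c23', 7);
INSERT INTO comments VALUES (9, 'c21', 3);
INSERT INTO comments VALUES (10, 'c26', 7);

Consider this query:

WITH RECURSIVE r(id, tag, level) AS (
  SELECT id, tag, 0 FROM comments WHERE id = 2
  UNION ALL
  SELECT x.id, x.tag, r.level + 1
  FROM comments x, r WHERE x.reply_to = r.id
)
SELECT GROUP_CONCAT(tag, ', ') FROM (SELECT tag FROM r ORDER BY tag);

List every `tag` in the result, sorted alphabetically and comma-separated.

c1, c21, c28, c30, c34

Base: id=2 (c28) at level 0.
Iteration 1: rows with reply_to in {2} -> c30 (id 3, level 1), c34 (id 5, level 1), c1 (id 6, level 1).
Iteration 2: rows with reply_to in {3,5,6} -> c21 (id 9, level 2).
Iteration 3: no rows with reply_to in {9}; recursion stops.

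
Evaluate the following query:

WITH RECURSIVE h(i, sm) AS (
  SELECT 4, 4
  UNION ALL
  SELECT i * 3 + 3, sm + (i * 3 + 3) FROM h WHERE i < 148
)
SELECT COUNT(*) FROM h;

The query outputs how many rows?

Base: i=4, sm=4.
Iteration 1: 4 < 148 holds -> i = 4 * 3 + 3 = 15, sm = 4 + 15 = 19.
Iteration 2: 15 < 148 holds -> i = 15 * 3 + 3 = 48, sm = 19 + 48 = 67.
Iteration 3: 48 < 148 holds -> i = 48 * 3 + 3 = 147, sm = 67 + 147 = 214.
Iteration 4: 147 < 148 holds -> i = 147 * 3 + 3 = 444, sm = 214 + 444 = 658.
Iteration 5: 444 < 148 fails; recursion stops.
Total rows emitted: 5.

5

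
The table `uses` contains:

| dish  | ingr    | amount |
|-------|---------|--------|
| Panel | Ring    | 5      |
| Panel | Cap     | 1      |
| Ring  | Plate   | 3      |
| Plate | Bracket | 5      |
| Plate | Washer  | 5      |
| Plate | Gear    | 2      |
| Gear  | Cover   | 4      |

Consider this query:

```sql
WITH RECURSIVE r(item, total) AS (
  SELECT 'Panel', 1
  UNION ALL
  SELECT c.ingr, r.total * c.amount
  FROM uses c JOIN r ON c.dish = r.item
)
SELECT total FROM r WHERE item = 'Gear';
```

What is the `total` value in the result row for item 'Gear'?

Base: (Panel, total=1).
Iteration 1: components of {Panel} -> Cap = 1*1 = 1, Ring = 1*5 = 5.
Iteration 2: components of {Cap,Ring} -> Plate = 5*3 = 15.
Iteration 3: components of {Plate} -> Bracket = 15*5 = 75, Gear = 15*2 = 30, Washer = 15*5 = 75.
Iteration 4: components of {Bracket,Gear,Washer} -> Cover = 30*4 = 120.
Iteration 5: no further components; recursion stops.

30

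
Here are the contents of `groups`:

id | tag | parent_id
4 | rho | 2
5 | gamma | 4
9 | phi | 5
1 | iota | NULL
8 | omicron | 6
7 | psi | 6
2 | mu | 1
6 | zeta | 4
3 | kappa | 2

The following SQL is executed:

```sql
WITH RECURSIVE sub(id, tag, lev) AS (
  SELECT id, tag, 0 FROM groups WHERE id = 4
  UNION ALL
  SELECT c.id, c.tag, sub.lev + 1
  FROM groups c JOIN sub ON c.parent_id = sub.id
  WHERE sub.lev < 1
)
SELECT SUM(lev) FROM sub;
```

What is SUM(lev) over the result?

Base: id=4 (rho) at lev 0.
Iteration 1: rows with parent_id in {4} -> gamma (id 5, lev 1), zeta (id 6, lev 1).
Iteration 2: lev < 1 fails for all current rows; recursion stops.
SUM(lev) = 0 + 1 + 1 = 2.

2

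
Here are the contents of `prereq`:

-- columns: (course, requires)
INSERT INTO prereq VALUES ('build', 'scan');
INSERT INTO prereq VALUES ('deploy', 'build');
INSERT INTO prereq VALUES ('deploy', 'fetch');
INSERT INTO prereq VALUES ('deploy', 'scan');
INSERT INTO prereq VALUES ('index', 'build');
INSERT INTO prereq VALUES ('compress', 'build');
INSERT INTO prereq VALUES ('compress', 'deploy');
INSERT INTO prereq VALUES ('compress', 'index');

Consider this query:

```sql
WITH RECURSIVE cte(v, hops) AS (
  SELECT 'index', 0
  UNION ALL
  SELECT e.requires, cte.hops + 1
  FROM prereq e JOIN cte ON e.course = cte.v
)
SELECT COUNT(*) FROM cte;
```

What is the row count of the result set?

Base: (index, hops=0).
Iteration 1: edges from {index} -> (build, hops=1).
Iteration 2: edges from {build} -> (scan, hops=2).
Iteration 3: no outgoing edges from {scan}; recursion stops.
Total rows emitted: 3.

3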